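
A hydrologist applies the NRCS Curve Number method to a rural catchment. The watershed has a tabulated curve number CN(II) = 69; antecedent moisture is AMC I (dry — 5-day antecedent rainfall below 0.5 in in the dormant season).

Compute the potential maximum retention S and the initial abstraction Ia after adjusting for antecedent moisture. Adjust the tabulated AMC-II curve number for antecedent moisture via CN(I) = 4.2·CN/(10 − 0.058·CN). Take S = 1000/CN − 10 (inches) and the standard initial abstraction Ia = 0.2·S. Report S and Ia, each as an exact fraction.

S = 15500/1449 in ≈ 10.697 in; Ia = 3100/1449 in ≈ 2.139 in

CN(I) from CN(II)=69: (4.2·69)/(10 − 0.058·69) = 144900/2999 ≈ 48.316
Max retention: S = 1000/(144900/2999) − 10 = 15500/1449 in (≈ 10.697 in)
Initial abstraction Ia = S/5 = (15500/1449)/5 = 3100/1449 ≈ 2.139 in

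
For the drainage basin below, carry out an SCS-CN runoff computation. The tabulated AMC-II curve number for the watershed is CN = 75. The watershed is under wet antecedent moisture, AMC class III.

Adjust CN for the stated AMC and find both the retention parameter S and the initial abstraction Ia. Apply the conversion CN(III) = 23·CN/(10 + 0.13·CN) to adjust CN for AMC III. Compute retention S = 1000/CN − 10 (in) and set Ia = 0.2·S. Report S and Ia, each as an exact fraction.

S = 100/69 in ≈ 1.449 in; Ia = 20/69 in ≈ 0.290 in

Adjust CN=75 to AMC III: 23·75/(10 + 0.13·75) → 1725 ÷ (79/4) = 6900/79 ≈ 87.342
Retention S: 1000/CN − 10 with CN=87.342 → S = 100/69 ≈ 1.449 in
Ia = 0.2S: 0.2·1.449 = 0.290 in (exactly 20/69)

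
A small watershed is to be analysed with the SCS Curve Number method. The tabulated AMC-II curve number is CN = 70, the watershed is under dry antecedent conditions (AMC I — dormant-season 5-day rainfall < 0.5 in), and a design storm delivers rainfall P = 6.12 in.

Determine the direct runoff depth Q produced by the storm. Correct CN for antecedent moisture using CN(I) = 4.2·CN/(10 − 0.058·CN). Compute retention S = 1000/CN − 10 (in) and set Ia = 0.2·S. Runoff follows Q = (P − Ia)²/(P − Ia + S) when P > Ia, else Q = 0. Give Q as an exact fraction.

Q = 24970009/21433825 in ≈ 1.165 in

CN(I) from CN(II)=70: (4.2·70)/(10 − 0.058·70) = 4900/99 ≈ 49.495
S = 1000/(4900/99) − 10 = 500/49 in ≈ 10.204 in
Ia = 0.2·(500/49) = 100/49 in ≈ 2.041 in
Excess rainfall: 6.120 − 2.041 = 4.079 in; P > Ia so Q > 0
Runoff Q = (P−Ia)²/(P−Ia+S) = (4.079)²/(4.079+10.204) = 24970009/21433825 ≈ 1.165 in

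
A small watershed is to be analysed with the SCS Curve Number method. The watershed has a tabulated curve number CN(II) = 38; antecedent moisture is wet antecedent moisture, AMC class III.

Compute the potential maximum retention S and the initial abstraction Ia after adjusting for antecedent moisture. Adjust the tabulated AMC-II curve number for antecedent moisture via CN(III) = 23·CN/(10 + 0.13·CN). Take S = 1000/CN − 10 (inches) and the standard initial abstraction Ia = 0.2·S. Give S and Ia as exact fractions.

Adjust CN=38 to AMC III: 23·38/(10 + 0.13·38) → 874 ÷ (747/50) = 43700/747 ≈ 58.501
Retention S: 1000/CN − 10 with CN=58.501 → S = 3100/437 ≈ 7.094 in
Ia = 0.2·(3100/437) = 620/437 in ≈ 1.419 in

S = 3100/437 in ≈ 7.094 in; Ia = 620/437 in ≈ 1.419 in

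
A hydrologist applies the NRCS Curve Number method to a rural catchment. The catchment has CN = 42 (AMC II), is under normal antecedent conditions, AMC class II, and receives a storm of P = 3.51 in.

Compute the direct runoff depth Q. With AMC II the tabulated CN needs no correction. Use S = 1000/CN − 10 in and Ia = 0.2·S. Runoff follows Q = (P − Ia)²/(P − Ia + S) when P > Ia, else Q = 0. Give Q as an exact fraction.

AMC II — tabulated CN = 42 applies directly.
S = 1000/42 − 10 = 290/21 in ≈ 13.810 in
Initial abstraction Ia = S/5 = (290/21)/5 = 58/21 ≈ 2.762 in
P − Ia = 3.510 − 2.762 = 1571/2100 ≈ 0.748 in (> 0, runoff occurs)
Q: (1571/2100)² ÷ (30571/2100) = 2468041/64199100 in (≈ 0.038 in)

Q = 2468041/64199100 in ≈ 0.038 in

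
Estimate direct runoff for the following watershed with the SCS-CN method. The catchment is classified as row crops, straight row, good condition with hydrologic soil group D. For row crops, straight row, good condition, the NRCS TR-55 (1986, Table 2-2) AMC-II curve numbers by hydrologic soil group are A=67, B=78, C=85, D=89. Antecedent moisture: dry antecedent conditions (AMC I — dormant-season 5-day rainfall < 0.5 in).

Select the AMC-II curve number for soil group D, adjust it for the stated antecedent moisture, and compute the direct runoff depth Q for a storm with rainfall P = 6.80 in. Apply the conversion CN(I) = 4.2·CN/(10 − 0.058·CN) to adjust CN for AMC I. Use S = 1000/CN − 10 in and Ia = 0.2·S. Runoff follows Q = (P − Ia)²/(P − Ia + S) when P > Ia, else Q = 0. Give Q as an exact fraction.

NRCS table: row crops, straight row, good condition, soil group D → CN(II) = 89
Dry (AMC I): CN(I) = 4.2·89/(10 − 0.058·89) = (1869/5)/(2419/500) = 186900/2419 ≈ 77.263
Retention S: 1000/CN − 10 with CN=77.263 → S = 5500/1869 ≈ 2.943 in
Initial abstraction Ia = S/5 = (5500/1869)/5 = 1100/1869 ≈ 0.589 in
P − Ia = 6.800 − 0.589 = 58046/9345 ≈ 6.211 in (> 0, runoff occurs)
Runoff Q = (P−Ia)²/(P−Ia+S) = (6.211)²/(6.211+2.943) = 1684669058/399713685 ≈ 4.215 in

Q = 1684669058/399713685 in ≈ 4.215 in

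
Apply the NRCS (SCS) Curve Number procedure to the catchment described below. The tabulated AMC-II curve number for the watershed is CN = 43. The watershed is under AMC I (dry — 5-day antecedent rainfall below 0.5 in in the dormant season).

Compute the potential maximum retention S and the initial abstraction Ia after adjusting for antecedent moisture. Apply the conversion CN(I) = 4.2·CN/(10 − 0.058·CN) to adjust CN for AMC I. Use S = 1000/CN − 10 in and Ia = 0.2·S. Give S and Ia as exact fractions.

CN(I) from CN(II)=43: (4.2·43)/(10 − 0.058·43) = 30100/1251 ≈ 24.061
S = 1000/(30100/1251) − 10 = 9500/301 in ≈ 31.561 in
Ia = 0.2·(9500/301) = 1900/301 in ≈ 6.312 in

S = 9500/301 in ≈ 31.561 in; Ia = 1900/301 in ≈ 6.312 in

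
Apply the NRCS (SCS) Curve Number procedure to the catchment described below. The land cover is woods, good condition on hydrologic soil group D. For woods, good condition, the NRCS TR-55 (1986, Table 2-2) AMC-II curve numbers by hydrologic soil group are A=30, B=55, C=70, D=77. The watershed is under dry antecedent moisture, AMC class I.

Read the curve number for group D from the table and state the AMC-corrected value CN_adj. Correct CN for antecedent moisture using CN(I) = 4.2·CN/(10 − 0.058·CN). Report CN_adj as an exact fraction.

CN_adj = 161700/2767 ≈ 58.439

NRCS table: woods, good condition, soil group D → CN(II) = 77
Dry (AMC I): CN(I) = 4.2·77/(10 − 0.058·77) = (1617/5)/(2767/500) = 161700/2767 ≈ 58.439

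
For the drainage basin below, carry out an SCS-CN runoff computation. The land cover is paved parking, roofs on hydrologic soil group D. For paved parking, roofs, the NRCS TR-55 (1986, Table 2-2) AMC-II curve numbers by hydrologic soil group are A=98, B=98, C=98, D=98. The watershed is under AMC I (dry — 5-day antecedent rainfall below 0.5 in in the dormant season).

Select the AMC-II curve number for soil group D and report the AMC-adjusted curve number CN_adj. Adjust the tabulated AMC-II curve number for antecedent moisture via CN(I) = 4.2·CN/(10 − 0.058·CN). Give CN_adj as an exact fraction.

CN_adj = 102900/1079 ≈ 95.366

NRCS table: paved parking, roofs, soil group D → CN(II) = 98
Adjust CN=98 to AMC I: 4.2·98/(10 − 0.058·98) → (2058/5) ÷ (1079/250) = 102900/1079 ≈ 95.366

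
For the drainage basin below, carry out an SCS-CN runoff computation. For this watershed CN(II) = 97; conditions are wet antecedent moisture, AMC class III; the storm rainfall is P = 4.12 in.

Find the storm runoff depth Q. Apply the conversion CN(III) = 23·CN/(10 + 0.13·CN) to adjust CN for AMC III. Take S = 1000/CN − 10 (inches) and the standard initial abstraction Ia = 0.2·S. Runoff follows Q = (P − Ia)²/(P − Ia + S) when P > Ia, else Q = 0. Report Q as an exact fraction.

Wet (AMC III): CN(III) = 23·97/(10 + 0.13·97) = 2231/(2261/100) = 223100/2261 ≈ 98.673
Retention S: 1000/CN − 10 with CN=98.673 → S = 300/2231 ≈ 0.134 in
Initial abstraction Ia = S/5 = (300/2231)/5 = 60/2231 ≈ 0.027 in
Excess rainfall: 4.120 − 0.027 = 4.093 in; P > Ia so Q > 0
Runoff Q = (P−Ia)²/(P−Ia+S) = (4.093)²/(4.093+0.134) = 52117693849/13151354575 ≈ 3.963 in

Q = 52117693849/13151354575 in ≈ 3.963 in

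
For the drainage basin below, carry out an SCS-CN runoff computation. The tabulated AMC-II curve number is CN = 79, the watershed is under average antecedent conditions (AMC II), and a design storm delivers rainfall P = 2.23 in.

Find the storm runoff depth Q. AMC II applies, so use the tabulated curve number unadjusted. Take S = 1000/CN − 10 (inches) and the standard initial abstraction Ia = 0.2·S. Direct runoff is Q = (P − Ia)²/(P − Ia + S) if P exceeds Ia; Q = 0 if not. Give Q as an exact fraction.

Q = 180015889/271894300 in ≈ 0.662 in

AMC II — tabulated CN = 79 applies directly.
S = 1000/79 − 10 = 210/79 in ≈ 2.658 in
Initial abstraction Ia = S/5 = (210/79)/5 = 42/79 ≈ 0.532 in
Excess rainfall: 2.230 − 0.532 = 1.698 in; P > Ia so Q > 0
Runoff Q = (P−Ia)²/(P−Ia+S) = (1.698)²/(1.698+2.658) = 180015889/271894300 ≈ 0.662 in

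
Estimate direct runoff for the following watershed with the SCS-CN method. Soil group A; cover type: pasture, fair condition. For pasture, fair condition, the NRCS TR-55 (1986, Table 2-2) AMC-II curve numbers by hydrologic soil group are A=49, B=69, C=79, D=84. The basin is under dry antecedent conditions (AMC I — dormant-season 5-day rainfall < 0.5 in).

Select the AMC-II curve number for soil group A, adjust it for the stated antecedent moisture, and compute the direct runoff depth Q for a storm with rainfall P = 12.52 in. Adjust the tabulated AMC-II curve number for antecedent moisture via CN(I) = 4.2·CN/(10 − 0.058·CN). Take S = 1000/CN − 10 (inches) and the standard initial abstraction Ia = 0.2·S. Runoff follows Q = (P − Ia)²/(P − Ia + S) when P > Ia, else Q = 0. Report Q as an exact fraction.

NRCS table: pasture, fair condition, soil group A → CN(II) = 49
Adjust CN=49 to AMC I: 4.2·49/(10 − 0.058·49) → (1029/5) ÷ (3579/500) = 34300/1193 ≈ 28.751
Retention S: 1000/CN − 10 with CN=28.751 → S = 8500/343 ≈ 24.781 in
Initial abstraction Ia = S/5 = (8500/343)/5 = 1700/343 ≈ 4.956 in
Since P=12.520 > Ia=4.956: effective rainfall P−Ia = 64859/8575 in
Q: (64859/8575)² ÷ (277359/8575) = 4206689881/2378353425 in (≈ 1.769 in)

Q = 4206689881/2378353425 in ≈ 1.769 in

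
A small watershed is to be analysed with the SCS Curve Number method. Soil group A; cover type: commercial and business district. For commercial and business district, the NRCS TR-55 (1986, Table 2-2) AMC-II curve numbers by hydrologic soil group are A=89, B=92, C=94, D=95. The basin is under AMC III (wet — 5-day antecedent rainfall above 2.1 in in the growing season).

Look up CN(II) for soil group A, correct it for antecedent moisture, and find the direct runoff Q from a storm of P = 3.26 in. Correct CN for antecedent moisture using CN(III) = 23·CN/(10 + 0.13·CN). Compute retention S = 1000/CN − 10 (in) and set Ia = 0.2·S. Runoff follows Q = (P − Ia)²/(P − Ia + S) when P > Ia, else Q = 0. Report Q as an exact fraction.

Q = 104110120921/38653603350 in ≈ 2.693 in

NRCS table: commercial and business district, soil group A → CN(II) = 89
Wet (AMC III): CN(III) = 23·89/(10 + 0.13·89) = 2047/(2157/100) = 204700/2157 ≈ 94.900
Retention S: 1000/CN − 10 with CN=94.900 → S = 1100/2047 ≈ 0.537 in
Ia = 0.2·(1100/2047) = 220/2047 in ≈ 0.107 in
P − Ia = 3.260 − 0.107 = 322661/102350 ≈ 3.153 in (> 0, runoff occurs)
Runoff Q = (P−Ia)²/(P−Ia+S) = (3.153)²/(3.153+0.537) = 104110120921/38653603350 ≈ 2.693 in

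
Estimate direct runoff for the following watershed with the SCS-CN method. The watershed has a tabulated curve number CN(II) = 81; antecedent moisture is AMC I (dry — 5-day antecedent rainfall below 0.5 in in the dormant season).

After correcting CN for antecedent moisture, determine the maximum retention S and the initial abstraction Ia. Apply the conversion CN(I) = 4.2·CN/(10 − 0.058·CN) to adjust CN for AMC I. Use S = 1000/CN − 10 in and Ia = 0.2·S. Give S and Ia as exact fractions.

Adjust CN=81 to AMC I: 4.2·81/(10 − 0.058·81) → (1701/5) ÷ (2651/500) = 170100/2651 ≈ 64.164
Retention S: 1000/CN − 10 with CN=64.164 → S = 9500/1701 ≈ 5.585 in
Initial abstraction Ia = S/5 = (9500/1701)/5 = 1900/1701 ≈ 1.117 in

S = 9500/1701 in ≈ 5.585 in; Ia = 1900/1701 in ≈ 1.117 in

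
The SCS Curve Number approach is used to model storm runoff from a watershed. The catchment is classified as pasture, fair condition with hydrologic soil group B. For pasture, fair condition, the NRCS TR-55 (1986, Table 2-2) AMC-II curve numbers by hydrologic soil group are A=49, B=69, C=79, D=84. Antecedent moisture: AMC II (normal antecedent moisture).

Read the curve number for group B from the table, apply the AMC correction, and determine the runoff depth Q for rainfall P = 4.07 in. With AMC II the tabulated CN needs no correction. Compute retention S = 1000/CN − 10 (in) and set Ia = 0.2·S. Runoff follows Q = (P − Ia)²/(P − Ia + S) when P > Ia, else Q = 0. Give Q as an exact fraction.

NRCS table: pasture, fair condition, soil group B → CN(II) = 69
Average conditions: CN = 69 (no AMC adjustment).
Max retention: S = 1000/69 − 10 = 310/69 in (≈ 4.493 in)
Initial abstraction Ia = S/5 = (310/69)/5 = 62/69 ≈ 0.899 in
P − Ia = 4.070 − 0.899 = 21883/6900 ≈ 3.171 in (> 0, runoff occurs)
Q = (21883/6900)²/((21883/6900) + 310/69) = (478865689/47610000)/(52883/6900) = 478865689/364892700 in ≈ 1.312 in

Q = 478865689/364892700 in ≈ 1.312 in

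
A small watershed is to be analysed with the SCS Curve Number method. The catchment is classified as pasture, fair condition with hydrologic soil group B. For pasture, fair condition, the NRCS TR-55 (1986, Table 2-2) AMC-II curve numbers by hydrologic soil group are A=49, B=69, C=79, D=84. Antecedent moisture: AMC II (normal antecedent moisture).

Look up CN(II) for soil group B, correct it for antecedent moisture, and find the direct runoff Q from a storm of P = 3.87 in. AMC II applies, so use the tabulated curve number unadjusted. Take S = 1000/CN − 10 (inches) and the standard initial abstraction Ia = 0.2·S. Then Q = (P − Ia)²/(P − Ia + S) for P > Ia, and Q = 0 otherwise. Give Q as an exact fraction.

NRCS table: pasture, fair condition, soil group B → CN(II) = 69
CN(II) = 69; AMC II needs no correction.
S = 1000/69 − 10 = 310/69 in ≈ 4.493 in
Ia = 0.2·(310/69) = 62/69 in ≈ 0.899 in
Since P=3.870 > Ia=0.899: effective rainfall P−Ia = 20503/6900 in
Q: (20503/6900)² ÷ (51503/6900) = 420373009/355370700 in (≈ 1.183 in)

Q = 420373009/355370700 in ≈ 1.183 in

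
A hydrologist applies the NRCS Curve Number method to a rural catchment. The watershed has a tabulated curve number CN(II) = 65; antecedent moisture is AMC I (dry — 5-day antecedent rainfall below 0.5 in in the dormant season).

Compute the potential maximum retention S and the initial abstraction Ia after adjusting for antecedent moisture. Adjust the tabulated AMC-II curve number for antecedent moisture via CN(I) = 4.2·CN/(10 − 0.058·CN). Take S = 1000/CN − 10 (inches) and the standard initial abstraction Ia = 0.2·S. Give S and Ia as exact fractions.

S = 500/39 in ≈ 12.821 in; Ia = 100/39 in ≈ 2.564 in

CN(I) from CN(II)=65: (4.2·65)/(10 − 0.058·65) = 3900/89 ≈ 43.820
Retention S: 1000/CN − 10 with CN=43.820 → S = 500/39 ≈ 12.821 in
Ia = 0.2·(500/39) = 100/39 in ≈ 2.564 in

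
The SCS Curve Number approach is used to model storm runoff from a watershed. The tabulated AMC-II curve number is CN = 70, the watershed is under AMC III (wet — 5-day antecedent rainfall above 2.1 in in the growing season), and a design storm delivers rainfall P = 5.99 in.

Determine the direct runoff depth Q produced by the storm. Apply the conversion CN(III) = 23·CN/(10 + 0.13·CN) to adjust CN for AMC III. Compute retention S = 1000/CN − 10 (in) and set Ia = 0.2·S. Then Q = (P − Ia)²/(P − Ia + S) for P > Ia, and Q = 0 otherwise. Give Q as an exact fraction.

Wet (AMC III): CN(III) = 23·70/(10 + 0.13·70) = 1610/(191/10) = 16100/191 ≈ 84.293
Max retention: S = 1000/(16100/191) − 10 = 300/161 in (≈ 1.863 in)
Ia = 0.2·(300/161) = 60/161 in ≈ 0.373 in
Since P=5.990 > Ia=0.373: effective rainfall P−Ia = 90439/16100 in
Q: (90439/16100)² ÷ (120439/16100) = 8179212721/1939067900 in (≈ 4.218 in)

Q = 8179212721/1939067900 in ≈ 4.218 in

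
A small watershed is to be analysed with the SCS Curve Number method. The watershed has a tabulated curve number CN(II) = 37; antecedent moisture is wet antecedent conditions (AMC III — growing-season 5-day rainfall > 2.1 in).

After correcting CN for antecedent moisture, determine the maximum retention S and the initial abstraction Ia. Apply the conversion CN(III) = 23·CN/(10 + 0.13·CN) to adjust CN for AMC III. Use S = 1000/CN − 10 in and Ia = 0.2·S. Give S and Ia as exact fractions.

S = 6300/851 in ≈ 7.403 in; Ia = 1260/851 in ≈ 1.481 in

Adjust CN=37 to AMC III: 23·37/(10 + 0.13·37) → 851 ÷ (1481/100) = 85100/1481 ≈ 57.461
Max retention: S = 1000/(85100/1481) − 10 = 6300/851 in (≈ 7.403 in)
Initial abstraction Ia = S/5 = (6300/851)/5 = 1260/851 ≈ 1.481 in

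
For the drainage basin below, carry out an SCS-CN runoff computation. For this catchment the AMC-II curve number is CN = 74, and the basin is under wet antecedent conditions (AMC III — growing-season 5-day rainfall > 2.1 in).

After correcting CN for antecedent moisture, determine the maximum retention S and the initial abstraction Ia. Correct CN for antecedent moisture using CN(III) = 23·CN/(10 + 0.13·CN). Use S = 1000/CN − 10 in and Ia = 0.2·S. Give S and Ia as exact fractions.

CN(III) from CN(II)=74: (23·74)/(10 + 0.13·74) = 85100/981 ≈ 86.748
Retention S: 1000/CN − 10 with CN=86.748 → S = 1300/851 ≈ 1.528 in
Ia = 0.2·(1300/851) = 260/851 in ≈ 0.306 in

S = 1300/851 in ≈ 1.528 in; Ia = 260/851 in ≈ 0.306 in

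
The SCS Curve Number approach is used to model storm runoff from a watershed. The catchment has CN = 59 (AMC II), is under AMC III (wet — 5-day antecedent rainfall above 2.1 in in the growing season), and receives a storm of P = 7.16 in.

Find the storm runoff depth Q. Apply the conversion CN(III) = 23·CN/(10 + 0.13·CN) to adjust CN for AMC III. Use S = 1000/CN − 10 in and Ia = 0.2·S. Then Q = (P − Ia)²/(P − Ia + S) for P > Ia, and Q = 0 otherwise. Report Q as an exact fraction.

Wet (AMC III): CN(III) = 23·59/(10 + 0.13·59) = 1357/(1767/100) = 135700/1767 ≈ 76.797
Max retention: S = 1000/(135700/1767) − 10 = 4100/1357 in (≈ 3.021 in)
Initial abstraction Ia = S/5 = (4100/1357)/5 = 820/1357 ≈ 0.604 in
Excess rainfall: 7.160 − 0.604 = 6.556 in; P > Ia so Q > 0
Q = (222403/33925)²/((222403/33925) + 4100/1357) = (49463094409/1150905625)/(324903/33925) = 49463094409/11022334275 in ≈ 4.488 in

Q = 49463094409/11022334275 in ≈ 4.488 in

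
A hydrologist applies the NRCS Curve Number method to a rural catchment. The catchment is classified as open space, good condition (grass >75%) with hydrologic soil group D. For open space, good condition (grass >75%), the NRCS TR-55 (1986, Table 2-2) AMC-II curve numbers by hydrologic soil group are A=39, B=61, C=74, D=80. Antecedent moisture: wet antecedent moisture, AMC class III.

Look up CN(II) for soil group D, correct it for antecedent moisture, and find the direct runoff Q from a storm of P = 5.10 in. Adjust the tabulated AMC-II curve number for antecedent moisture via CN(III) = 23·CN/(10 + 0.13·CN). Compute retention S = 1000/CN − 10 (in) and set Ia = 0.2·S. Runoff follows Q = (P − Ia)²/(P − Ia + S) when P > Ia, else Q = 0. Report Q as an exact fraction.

Q = 1261129/315790 in ≈ 3.994 in

NRCS table: open space, good condition (grass >75%), soil group D → CN(II) = 80
CN(III) from CN(II)=80: (23·80)/(10 + 0.13·80) = 4600/51 ≈ 90.196
S = 1000/(4600/51) − 10 = 25/23 in ≈ 1.087 in
Ia = 0.2S: 0.2·1.087 = 0.217 in (exactly 5/23)
Since P=5.100 > Ia=0.217: effective rainfall P−Ia = 1123/230 in
Q: (1123/230)² ÷ (1373/230) = 1261129/315790 in (≈ 3.994 in)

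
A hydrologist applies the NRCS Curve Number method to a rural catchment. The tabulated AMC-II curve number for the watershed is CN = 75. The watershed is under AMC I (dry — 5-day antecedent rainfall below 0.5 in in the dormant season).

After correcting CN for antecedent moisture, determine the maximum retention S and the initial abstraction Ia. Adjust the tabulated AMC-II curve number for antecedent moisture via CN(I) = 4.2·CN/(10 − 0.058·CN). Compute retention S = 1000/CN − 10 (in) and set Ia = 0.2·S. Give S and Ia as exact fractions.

S = 500/63 in ≈ 7.937 in; Ia = 100/63 in ≈ 1.587 in

Dry (AMC I): CN(I) = 4.2·75/(10 − 0.058·75) = 315/(113/20) = 6300/113 ≈ 55.752
Max retention: S = 1000/(6300/113) − 10 = 500/63 in (≈ 7.937 in)
Initial abstraction Ia = S/5 = (500/63)/5 = 100/63 ≈ 1.587 in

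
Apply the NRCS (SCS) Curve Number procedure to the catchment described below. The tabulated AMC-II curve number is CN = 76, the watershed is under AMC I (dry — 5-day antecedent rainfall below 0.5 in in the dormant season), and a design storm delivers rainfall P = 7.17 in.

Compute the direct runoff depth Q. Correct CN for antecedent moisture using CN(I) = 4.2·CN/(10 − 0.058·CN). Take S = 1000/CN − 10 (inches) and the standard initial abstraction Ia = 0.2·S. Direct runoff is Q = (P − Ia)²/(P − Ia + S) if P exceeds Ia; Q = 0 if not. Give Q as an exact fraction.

Dry (AMC I): CN(I) = 4.2·76/(10 − 0.058·76) = (1596/5)/(699/125) = 13300/233 ≈ 57.082
S = 1000/(13300/233) − 10 = 1000/133 in ≈ 7.519 in
Ia = 0.2S: 0.2·7.519 = 1.504 in (exactly 200/133)
Since P=7.170 > Ia=1.504: effective rainfall P−Ia = 75361/13300 in
Q: (75361/13300)² ÷ (175361/13300) = 5679280321/2332301300 in (≈ 2.435 in)

Q = 5679280321/2332301300 in ≈ 2.435 in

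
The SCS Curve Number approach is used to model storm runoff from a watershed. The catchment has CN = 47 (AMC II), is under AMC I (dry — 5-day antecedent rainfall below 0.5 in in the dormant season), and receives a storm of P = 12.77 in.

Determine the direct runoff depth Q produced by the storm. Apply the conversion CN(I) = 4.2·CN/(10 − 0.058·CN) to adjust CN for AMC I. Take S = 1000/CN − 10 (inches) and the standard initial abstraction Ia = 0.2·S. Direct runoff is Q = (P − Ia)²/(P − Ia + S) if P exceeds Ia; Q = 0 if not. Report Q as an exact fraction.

Q = 533482699201/333645381300 in ≈ 1.599 in

Adjust CN=47 to AMC I: 4.2·47/(10 − 0.058·47) → (987/5) ÷ (3637/500) = 98700/3637 ≈ 27.138
S = 1000/(98700/3637) − 10 = 26500/987 in ≈ 26.849 in
Initial abstraction Ia = S/5 = (26500/987)/5 = 5300/987 ≈ 5.370 in
Since P=12.770 > Ia=5.370: effective rainfall P−Ia = 730399/98700 in
Runoff Q = (P−Ia)²/(P−Ia+S) = (7.400)²/(7.400+26.849) = 533482699201/333645381300 ≈ 1.599 in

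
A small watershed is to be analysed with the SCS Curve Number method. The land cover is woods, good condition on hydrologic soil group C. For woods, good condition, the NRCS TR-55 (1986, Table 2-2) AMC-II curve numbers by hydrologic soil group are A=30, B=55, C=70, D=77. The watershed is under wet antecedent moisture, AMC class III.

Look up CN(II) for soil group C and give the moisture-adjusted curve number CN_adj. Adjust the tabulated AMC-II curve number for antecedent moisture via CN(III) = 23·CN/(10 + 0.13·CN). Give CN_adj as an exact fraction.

NRCS table: woods, good condition, soil group C → CN(II) = 70
Wet (AMC III): CN(III) = 23·70/(10 + 0.13·70) = 1610/(191/10) = 16100/191 ≈ 84.293

CN_adj = 16100/191 ≈ 84.293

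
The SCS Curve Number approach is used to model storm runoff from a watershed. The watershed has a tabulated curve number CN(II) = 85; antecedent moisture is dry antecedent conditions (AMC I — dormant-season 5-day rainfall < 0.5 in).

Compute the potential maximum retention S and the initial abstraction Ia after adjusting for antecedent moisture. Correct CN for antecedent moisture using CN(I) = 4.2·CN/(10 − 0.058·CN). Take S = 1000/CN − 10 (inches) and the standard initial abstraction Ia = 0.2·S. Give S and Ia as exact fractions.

Dry (AMC I): CN(I) = 4.2·85/(10 − 0.058·85) = 357/(507/100) = 11900/169 ≈ 70.414
Retention S: 1000/CN − 10 with CN=70.414 → S = 500/119 ≈ 4.202 in
Ia = 0.2S: 0.2·4.202 = 0.840 in (exactly 100/119)

S = 500/119 in ≈ 4.202 in; Ia = 100/119 in ≈ 0.840 in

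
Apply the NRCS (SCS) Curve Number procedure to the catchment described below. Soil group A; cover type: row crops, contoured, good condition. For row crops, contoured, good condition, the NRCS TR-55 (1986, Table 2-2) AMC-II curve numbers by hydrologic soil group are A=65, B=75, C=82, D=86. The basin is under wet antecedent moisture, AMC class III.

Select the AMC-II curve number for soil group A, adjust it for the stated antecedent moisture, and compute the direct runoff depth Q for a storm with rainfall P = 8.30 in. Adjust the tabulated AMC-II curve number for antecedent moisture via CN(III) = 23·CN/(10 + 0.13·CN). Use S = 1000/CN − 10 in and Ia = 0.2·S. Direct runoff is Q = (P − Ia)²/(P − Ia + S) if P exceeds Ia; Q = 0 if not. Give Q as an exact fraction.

NRCS table: row crops, contoured, good condition, soil group A → CN(II) = 65
Adjust CN=65 to AMC III: 23·65/(10 + 0.13·65) → 1495 ÷ (369/20) = 29900/369 ≈ 81.030
Max retention: S = 1000/(29900/369) − 10 = 700/299 in (≈ 2.341 in)
Ia = 0.2·(700/299) = 140/299 in ≈ 0.468 in
Since P=8.300 > Ia=0.468: effective rainfall P−Ia = 23417/2990 in
Q = (23417/2990)²/((23417/2990) + 700/299) = (548355889/8940100)/(30417/2990) = 548355889/90946830 in ≈ 6.029 in

Q = 548355889/90946830 in ≈ 6.029 in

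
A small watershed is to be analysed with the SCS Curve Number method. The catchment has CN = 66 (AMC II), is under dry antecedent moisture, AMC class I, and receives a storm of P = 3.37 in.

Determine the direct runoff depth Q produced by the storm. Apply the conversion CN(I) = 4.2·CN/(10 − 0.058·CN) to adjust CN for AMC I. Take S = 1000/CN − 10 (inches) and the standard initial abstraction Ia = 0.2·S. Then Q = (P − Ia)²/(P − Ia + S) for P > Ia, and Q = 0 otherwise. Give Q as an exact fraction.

Dry (AMC I): CN(I) = 4.2·66/(10 − 0.058·66) = (1386/5)/(1543/250) = 69300/1543 ≈ 44.913
Max retention: S = 1000/(69300/1543) − 10 = 8500/693 in (≈ 12.266 in)
Ia = 0.2S: 0.2·12.266 = 2.453 in (exactly 1700/693)
Excess rainfall: 3.370 − 2.453 = 0.917 in; P > Ia so Q > 0
Q = (63541/69300)²/((63541/69300) + 8500/693) = (4037458681/4802490000)/(913541/69300) = 4037458681/63308391300 in ≈ 0.064 in

Q = 4037458681/63308391300 in ≈ 0.064 in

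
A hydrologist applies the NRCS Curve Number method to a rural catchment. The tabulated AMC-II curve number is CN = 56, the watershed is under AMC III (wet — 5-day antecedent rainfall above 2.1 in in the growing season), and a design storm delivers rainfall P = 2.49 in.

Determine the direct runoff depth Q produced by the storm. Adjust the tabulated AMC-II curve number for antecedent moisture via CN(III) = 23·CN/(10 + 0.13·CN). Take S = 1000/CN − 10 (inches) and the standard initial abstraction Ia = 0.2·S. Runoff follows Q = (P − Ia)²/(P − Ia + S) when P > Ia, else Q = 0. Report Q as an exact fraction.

Q = 846169921/1353832900 in ≈ 0.625 in

Wet (AMC III): CN(III) = 23·56/(10 + 0.13·56) = 1288/(432/25) = 4025/54 ≈ 74.537
S = 1000/(4025/54) − 10 = 550/161 in ≈ 3.416 in
Ia = 0.2S: 0.2·3.416 = 0.683 in (exactly 110/161)
Excess rainfall: 2.490 − 0.683 = 1.807 in; P > Ia so Q > 0
Q: (29089/16100)² ÷ (84089/16100) = 846169921/1353832900 in (≈ 0.625 in)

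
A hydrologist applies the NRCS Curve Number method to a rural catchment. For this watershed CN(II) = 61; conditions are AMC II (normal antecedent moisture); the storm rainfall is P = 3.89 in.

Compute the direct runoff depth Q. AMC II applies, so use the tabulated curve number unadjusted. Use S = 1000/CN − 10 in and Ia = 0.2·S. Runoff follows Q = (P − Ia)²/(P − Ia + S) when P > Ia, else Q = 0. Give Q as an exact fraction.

Average conditions: CN = 61 (no AMC adjustment).
S = 1000/61 − 10 = 390/61 in ≈ 6.393 in
Ia = 0.2·(390/61) = 78/61 in ≈ 1.279 in
Excess rainfall: 3.890 − 1.279 = 2.611 in; P > Ia so Q > 0
Q: (15929/6100)² ÷ (54929/6100) = 253733041/335066900 in (≈ 0.757 in)

Q = 253733041/335066900 in ≈ 0.757 in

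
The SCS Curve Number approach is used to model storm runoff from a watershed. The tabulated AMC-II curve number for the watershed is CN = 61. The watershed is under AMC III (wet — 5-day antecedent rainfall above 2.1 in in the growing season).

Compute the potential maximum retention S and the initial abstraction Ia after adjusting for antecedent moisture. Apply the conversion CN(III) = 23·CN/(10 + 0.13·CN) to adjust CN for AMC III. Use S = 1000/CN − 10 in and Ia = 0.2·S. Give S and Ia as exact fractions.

Adjust CN=61 to AMC III: 23·61/(10 + 0.13·61) → 1403 ÷ (1793/100) = 140300/1793 ≈ 78.249
S = 1000/(140300/1793) − 10 = 3900/1403 in ≈ 2.780 in
Initial abstraction Ia = S/5 = (3900/1403)/5 = 780/1403 ≈ 0.556 in

S = 3900/1403 in ≈ 2.780 in; Ia = 780/1403 in ≈ 0.556 in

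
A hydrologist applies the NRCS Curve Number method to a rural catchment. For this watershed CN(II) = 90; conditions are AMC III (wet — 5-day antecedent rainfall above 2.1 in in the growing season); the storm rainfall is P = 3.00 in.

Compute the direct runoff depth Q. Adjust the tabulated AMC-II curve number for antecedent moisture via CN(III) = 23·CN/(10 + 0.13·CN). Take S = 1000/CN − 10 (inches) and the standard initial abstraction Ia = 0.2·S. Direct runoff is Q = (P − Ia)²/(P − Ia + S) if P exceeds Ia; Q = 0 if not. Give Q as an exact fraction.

Wet (AMC III): CN(III) = 23·90/(10 + 0.13·90) = 2070/(217/10) = 20700/217 ≈ 95.392
Max retention: S = 1000/(20700/217) − 10 = 100/207 in (≈ 0.483 in)
Ia = 0.2S: 0.2·0.483 = 0.097 in (exactly 20/207)
Since P=3.000 > Ia=0.097: effective rainfall P−Ia = 601/207 in
Q = (601/207)²/((601/207) + 100/207) = (361201/42849)/(701/207) = 361201/145107 in ≈ 2.489 in

Q = 361201/145107 in ≈ 2.489 in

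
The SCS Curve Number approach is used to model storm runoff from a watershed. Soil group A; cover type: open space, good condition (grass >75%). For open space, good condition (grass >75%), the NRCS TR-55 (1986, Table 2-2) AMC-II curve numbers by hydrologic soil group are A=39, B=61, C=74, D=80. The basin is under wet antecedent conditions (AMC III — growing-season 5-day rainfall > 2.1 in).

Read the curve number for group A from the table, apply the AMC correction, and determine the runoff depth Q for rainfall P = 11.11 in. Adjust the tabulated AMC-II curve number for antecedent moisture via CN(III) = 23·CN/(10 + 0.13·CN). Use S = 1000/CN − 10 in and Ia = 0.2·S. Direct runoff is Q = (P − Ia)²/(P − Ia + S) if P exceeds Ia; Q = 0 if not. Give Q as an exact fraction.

NRCS table: open space, good condition (grass >75%), soil group A → CN(II) = 39
CN(III) from CN(II)=39: (23·39)/(10 + 0.13·39) = 89700/1507 ≈ 59.522
Retention S: 1000/CN − 10 with CN=59.522 → S = 6100/897 ≈ 6.800 in
Ia = 0.2·(6100/897) = 1220/897 in ≈ 1.360 in
Excess rainfall: 11.110 − 1.360 = 9.750 in; P > Ia so Q > 0
Q: (874567/89700)² ÷ (1484567/89700) = 764867437489/133165659900 in (≈ 5.744 in)

Q = 764867437489/133165659900 in ≈ 5.744 in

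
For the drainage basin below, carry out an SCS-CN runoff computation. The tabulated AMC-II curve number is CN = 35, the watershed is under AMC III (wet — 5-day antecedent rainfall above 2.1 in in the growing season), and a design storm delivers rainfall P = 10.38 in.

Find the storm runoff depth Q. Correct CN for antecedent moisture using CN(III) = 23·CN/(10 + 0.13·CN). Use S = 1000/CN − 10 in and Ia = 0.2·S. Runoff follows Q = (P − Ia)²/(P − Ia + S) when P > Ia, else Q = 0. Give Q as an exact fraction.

Q = 4978572481/1091249950 in ≈ 4.562 in

CN(III) from CN(II)=35: (23·35)/(10 + 0.13·35) = 16100/291 ≈ 55.326
S = 1000/(16100/291) − 10 = 1300/161 in ≈ 8.075 in
Ia = 0.2S: 0.2·8.075 = 1.615 in (exactly 260/161)
P − Ia = 10.380 − 1.615 = 70559/8050 ≈ 8.765 in (> 0, runoff occurs)
Runoff Q = (P−Ia)²/(P−Ia+S) = (8.765)²/(8.765+8.075) = 4978572481/1091249950 ≈ 4.562 in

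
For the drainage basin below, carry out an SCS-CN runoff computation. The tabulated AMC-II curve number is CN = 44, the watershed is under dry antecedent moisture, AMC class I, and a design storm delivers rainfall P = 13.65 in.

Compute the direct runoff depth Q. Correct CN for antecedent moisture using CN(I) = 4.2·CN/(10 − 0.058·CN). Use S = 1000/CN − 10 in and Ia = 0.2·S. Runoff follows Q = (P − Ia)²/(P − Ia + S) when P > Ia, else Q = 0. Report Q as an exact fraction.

Q = 25090081/16505940 in ≈ 1.520 in

Adjust CN=44 to AMC I: 4.2·44/(10 − 0.058·44) → (924/5) ÷ (931/125) = 3300/133 ≈ 24.812
Max retention: S = 1000/(3300/133) − 10 = 1000/33 in (≈ 30.303 in)
Ia = 0.2·(1000/33) = 200/33 in ≈ 6.061 in
P − Ia = 13.650 − 6.061 = 5009/660 ≈ 7.589 in (> 0, runoff occurs)
Q: (5009/660)² ÷ (25009/660) = 25090081/16505940 in (≈ 1.520 in)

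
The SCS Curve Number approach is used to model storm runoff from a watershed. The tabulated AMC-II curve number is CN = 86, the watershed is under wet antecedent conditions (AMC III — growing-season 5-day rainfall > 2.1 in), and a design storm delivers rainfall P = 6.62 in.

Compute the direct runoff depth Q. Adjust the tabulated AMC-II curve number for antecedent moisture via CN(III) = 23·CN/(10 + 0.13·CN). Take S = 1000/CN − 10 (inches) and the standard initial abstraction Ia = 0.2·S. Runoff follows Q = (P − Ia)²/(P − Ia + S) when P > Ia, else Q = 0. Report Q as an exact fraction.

Q = 102629888881/17572502550 in ≈ 5.840 in

Wet (AMC III): CN(III) = 23·86/(10 + 0.13·86) = 1978/(1059/50) = 98900/1059 ≈ 93.390
Retention S: 1000/CN − 10 with CN=93.390 → S = 700/989 ≈ 0.708 in
Ia = 0.2S: 0.2·0.708 = 0.142 in (exactly 140/989)
Excess rainfall: 6.620 − 0.142 = 6.478 in; P > Ia so Q > 0
Q = (320359/49450)²/((320359/49450) + 700/989) = (102629888881/2445302500)/(355359/49450) = 102629888881/17572502550 in ≈ 5.840 in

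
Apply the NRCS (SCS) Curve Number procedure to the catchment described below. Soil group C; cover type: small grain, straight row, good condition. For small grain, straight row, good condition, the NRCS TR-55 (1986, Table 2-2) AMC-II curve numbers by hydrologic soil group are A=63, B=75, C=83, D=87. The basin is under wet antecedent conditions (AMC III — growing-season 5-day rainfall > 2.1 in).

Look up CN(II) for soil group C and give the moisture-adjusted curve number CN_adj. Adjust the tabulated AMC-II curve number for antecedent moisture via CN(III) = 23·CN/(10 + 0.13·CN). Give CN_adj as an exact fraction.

CN_adj = 190900/2079 ≈ 91.823

NRCS table: small grain, straight row, good condition, soil group C → CN(II) = 83
Adjust CN=83 to AMC III: 23·83/(10 + 0.13·83) → 1909 ÷ (2079/100) = 190900/2079 ≈ 91.823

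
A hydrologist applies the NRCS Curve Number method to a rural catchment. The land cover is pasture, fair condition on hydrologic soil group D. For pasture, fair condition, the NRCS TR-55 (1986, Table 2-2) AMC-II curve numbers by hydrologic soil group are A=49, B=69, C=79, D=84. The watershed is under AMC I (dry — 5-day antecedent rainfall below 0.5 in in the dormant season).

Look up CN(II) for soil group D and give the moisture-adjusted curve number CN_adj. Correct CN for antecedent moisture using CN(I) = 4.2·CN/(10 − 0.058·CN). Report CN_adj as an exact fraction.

NRCS table: pasture, fair condition, soil group D → CN(II) = 84
Dry (AMC I): CN(I) = 4.2·84/(10 − 0.058·84) = (1764/5)/(641/125) = 44100/641 ≈ 68.799

CN_adj = 44100/641 ≈ 68.799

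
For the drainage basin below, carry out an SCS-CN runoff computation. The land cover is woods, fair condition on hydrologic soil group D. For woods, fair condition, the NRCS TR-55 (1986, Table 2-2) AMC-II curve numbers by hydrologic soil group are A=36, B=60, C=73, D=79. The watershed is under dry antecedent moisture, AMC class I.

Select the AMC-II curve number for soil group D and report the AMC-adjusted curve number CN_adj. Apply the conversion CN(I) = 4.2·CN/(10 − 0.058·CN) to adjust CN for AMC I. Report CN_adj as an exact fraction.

CN_adj = 7900/129 ≈ 61.240

NRCS table: woods, fair condition, soil group D → CN(II) = 79
CN(I) from CN(II)=79: (4.2·79)/(10 − 0.058·79) = 7900/129 ≈ 61.240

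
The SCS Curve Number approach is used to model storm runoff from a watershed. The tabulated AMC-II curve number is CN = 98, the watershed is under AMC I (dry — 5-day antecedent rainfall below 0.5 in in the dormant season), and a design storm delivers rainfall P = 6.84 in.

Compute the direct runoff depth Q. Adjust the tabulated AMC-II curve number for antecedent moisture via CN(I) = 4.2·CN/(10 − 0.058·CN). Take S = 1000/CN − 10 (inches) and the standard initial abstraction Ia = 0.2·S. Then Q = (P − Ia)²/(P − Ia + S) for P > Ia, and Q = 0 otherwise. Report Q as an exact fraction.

Adjust CN=98 to AMC I: 4.2·98/(10 − 0.058·98) → (2058/5) ÷ (1079/250) = 102900/1079 ≈ 95.366
S = 1000/(102900/1079) − 10 = 500/1029 in ≈ 0.486 in
Ia = 0.2S: 0.2·0.486 = 0.097 in (exactly 100/1029)
Excess rainfall: 6.840 − 0.097 = 6.743 in; P > Ia so Q > 0
Q: (173459/25725)² ÷ (185959/25725) = 30088024681/4783795275 in (≈ 6.290 in)

Q = 30088024681/4783795275 in ≈ 6.290 in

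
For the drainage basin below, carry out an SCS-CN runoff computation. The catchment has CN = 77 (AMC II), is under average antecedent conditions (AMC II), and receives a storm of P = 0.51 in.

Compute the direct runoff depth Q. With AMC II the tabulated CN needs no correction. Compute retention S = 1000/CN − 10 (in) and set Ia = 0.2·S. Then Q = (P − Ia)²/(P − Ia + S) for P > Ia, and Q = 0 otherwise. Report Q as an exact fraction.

Q = 0 in ≈ 0.000 in

Average conditions: CN = 77 (no AMC adjustment).
Max retention: S = 1000/77 − 10 = 230/77 in (≈ 2.987 in)
Ia = 0.2·(230/77) = 46/77 in ≈ 0.597 in
P = 0.510 ≤ Ia = 0.597 in: entire storm abstracted, Q = 0.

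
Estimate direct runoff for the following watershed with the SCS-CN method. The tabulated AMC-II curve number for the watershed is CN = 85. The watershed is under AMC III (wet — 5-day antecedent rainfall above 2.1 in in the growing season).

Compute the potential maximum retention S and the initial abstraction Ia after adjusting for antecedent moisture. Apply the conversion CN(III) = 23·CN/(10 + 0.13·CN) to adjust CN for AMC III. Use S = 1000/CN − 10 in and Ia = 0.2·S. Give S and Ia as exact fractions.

CN(III) from CN(II)=85: (23·85)/(10 + 0.13·85) = 39100/421 ≈ 92.874
S = 1000/(39100/421) − 10 = 300/391 in ≈ 0.767 in
Initial abstraction Ia = S/5 = (300/391)/5 = 60/391 ≈ 0.153 in

S = 300/391 in ≈ 0.767 in; Ia = 60/391 in ≈ 0.153 in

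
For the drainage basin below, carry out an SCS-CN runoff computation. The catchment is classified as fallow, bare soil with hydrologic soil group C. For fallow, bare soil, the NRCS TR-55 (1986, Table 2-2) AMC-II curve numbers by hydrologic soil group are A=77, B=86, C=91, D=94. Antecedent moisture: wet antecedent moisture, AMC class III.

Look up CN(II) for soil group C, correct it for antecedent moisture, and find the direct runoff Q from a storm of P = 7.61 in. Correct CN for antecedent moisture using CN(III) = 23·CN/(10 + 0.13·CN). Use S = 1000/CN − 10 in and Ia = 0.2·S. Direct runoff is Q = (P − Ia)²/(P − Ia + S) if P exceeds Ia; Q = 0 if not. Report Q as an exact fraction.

NRCS table: fallow, bare soil, soil group C → CN(II) = 91
Wet (AMC III): CN(III) = 23·91/(10 + 0.13·91) = 2093/(2183/100) = 209300/2183 ≈ 95.877
Retention S: 1000/CN − 10 with CN=95.877 → S = 900/2093 ≈ 0.430 in
Ia = 0.2S: 0.2·0.430 = 0.086 in (exactly 180/2093)
Excess rainfall: 7.610 − 0.086 = 7.524 in; P > Ia so Q > 0
Q = (1574773/209300)²/((1574773/209300) + 900/2093) = (2479910001529/43806490000)/(1664773/209300) = 2479910001529/348436988900 in ≈ 7.117 in

Q = 2479910001529/348436988900 in ≈ 7.117 in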